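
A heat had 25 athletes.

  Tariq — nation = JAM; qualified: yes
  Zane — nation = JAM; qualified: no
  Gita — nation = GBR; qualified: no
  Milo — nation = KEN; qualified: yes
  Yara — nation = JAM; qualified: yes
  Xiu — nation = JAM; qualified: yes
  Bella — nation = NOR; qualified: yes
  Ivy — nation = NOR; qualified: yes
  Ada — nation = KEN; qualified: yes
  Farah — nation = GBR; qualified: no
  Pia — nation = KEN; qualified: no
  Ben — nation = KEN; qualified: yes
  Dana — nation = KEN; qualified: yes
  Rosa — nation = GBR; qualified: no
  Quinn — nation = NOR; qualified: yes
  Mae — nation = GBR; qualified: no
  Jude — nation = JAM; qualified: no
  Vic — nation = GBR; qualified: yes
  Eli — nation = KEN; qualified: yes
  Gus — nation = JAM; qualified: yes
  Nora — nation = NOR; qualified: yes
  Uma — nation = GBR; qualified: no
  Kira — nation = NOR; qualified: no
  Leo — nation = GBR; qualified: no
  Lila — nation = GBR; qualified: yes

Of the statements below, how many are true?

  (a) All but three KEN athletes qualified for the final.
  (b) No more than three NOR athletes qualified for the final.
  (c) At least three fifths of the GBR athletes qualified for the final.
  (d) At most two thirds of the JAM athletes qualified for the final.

1

(a) KEN: |A| = 6, |A ∩ B| = 5; needs |A ∖ B| = 3 — false.
(b) NOR: |A| = 5, |A ∩ B| = 4; needs |A ∩ B| ≤ 3 — false.
(c) GBR: |A| = 8, |A ∩ B| = 2; needs |A ∩ B| / |A| ≥ 3/5 — false.
(d) JAM: |A| = 6, |A ∩ B| = 4; needs |A ∩ B| / |A| ≤ 2/3 — true.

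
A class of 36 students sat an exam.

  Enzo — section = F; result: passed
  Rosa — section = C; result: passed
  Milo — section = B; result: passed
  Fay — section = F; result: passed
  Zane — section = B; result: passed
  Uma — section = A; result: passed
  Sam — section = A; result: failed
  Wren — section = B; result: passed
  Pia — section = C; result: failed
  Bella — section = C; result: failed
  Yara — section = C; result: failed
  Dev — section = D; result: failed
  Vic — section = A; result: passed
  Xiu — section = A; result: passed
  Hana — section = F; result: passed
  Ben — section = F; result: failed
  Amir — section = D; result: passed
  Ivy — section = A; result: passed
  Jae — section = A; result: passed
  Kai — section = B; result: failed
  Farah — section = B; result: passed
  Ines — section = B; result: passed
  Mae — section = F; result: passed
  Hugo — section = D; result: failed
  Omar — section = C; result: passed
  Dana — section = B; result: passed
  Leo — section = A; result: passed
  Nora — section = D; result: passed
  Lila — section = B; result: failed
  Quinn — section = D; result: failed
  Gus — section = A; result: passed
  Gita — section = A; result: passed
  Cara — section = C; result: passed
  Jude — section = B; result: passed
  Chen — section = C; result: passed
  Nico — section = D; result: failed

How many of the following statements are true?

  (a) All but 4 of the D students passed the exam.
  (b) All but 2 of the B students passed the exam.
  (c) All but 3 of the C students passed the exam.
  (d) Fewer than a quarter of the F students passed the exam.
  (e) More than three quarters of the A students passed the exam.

4

(a) D: |A| = 6, |A ∩ B| = 2; needs |A ∖ B| = 4 — true.
(b) B: |A| = 9, |A ∩ B| = 7; needs |A ∖ B| = 2 — true.
(c) C: |A| = 7, |A ∩ B| = 4; needs |A ∖ B| = 3 — true.
(d) F: |A| = 5, |A ∩ B| = 4; needs |A ∩ B| / |A| < 1/4 — false.
(e) A: |A| = 9, |A ∩ B| = 8; needs |A ∩ B| / |A| > 3/4 — true.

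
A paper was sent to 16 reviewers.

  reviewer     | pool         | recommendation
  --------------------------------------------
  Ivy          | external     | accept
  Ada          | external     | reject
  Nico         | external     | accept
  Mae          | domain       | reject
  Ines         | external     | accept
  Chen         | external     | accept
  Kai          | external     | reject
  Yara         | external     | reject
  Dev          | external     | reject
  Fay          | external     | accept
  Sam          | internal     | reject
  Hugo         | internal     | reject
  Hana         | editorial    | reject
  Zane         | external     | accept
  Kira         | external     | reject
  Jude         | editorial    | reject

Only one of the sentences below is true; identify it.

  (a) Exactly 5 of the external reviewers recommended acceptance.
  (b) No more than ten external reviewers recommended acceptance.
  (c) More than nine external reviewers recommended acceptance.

(b)

|A| = 11, |A ∩ B| = 6, |A ∖ B| = 5.
(a) requires |A ∩ B| = 5: false.
(b) requires |A ∩ B| ≤ 10: true.
(c) requires |A ∩ B| > 9: false.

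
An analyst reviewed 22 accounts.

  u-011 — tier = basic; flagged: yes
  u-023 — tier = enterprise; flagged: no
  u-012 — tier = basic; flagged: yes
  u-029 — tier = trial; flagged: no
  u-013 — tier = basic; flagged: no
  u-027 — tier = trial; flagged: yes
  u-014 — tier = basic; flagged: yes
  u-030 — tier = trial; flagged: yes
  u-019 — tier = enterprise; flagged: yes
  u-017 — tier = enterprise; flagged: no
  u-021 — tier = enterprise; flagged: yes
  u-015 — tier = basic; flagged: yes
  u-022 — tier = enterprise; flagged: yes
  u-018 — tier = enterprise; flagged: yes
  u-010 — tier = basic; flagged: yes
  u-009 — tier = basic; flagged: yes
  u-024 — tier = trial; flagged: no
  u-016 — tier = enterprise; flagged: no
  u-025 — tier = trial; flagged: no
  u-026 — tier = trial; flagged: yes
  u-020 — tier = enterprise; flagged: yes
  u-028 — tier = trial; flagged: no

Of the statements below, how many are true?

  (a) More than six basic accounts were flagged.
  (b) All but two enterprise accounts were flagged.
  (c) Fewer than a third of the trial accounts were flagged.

(a) basic: |A| = 7, |A ∩ B| = 6; needs |A ∩ B| > 6 — false.
(b) enterprise: |A| = 8, |A ∩ B| = 5; needs |A ∖ B| = 2 — false.
(c) trial: |A| = 7, |A ∩ B| = 3; needs |A ∩ B| / |A| < 1/3 — false.

0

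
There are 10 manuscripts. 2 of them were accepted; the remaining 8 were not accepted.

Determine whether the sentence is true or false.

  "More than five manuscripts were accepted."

False

Truth condition: |A ∩ B| > 5.
|A| = 10, |A ∩ B| = 2, |A ∖ B| = 8.
|A ∩ B| = 2, so the statement is false.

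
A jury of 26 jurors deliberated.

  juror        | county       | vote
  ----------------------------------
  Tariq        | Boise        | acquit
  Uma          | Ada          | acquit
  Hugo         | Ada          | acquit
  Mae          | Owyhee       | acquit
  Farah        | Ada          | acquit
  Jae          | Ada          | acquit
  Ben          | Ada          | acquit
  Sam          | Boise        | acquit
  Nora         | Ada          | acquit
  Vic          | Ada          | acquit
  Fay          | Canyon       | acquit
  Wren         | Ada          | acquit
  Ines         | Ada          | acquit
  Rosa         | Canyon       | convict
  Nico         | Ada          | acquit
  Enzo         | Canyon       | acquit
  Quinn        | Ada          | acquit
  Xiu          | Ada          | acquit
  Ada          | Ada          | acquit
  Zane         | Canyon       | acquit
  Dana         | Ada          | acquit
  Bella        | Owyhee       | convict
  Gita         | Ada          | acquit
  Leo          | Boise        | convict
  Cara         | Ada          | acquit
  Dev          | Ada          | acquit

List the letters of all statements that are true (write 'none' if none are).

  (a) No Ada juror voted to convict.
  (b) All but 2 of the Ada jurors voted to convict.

|A| = 17, |A ∩ B| = 0, |A ∖ B| = 17.
(a) A ∩ B = ∅ (|A ∩ B| = 0): holds.
(b) |A ∖ B| = 2: fails.

(a)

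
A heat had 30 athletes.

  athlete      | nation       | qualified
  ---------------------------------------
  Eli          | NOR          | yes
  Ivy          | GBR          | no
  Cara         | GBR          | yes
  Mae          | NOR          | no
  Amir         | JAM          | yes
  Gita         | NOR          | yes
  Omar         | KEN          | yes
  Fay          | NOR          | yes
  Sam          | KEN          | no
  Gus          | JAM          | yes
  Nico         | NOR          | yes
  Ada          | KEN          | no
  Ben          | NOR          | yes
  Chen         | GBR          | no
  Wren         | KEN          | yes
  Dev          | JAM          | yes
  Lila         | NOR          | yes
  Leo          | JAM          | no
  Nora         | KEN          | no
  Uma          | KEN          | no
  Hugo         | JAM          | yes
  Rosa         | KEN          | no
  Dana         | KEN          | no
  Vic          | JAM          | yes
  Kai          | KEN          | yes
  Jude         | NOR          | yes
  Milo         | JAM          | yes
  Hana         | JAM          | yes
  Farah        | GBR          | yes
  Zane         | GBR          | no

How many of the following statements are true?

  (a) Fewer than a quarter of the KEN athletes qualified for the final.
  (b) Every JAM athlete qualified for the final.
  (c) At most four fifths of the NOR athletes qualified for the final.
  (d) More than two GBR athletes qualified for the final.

(a) KEN: |A| = 9, |A ∩ B| = 3; needs |A ∩ B| / |A| < 1/4 — false.
(b) JAM: |A| = 8, |A ∩ B| = 7; needs A ⊆ B, i.e. every element of A is in B (|A ∖ B| = 0) — false.
(c) NOR: |A| = 8, |A ∩ B| = 7; needs |A ∩ B| / |A| ≤ 4/5 — false.
(d) GBR: |A| = 5, |A ∩ B| = 2; needs |A ∩ B| > 2 — false.

0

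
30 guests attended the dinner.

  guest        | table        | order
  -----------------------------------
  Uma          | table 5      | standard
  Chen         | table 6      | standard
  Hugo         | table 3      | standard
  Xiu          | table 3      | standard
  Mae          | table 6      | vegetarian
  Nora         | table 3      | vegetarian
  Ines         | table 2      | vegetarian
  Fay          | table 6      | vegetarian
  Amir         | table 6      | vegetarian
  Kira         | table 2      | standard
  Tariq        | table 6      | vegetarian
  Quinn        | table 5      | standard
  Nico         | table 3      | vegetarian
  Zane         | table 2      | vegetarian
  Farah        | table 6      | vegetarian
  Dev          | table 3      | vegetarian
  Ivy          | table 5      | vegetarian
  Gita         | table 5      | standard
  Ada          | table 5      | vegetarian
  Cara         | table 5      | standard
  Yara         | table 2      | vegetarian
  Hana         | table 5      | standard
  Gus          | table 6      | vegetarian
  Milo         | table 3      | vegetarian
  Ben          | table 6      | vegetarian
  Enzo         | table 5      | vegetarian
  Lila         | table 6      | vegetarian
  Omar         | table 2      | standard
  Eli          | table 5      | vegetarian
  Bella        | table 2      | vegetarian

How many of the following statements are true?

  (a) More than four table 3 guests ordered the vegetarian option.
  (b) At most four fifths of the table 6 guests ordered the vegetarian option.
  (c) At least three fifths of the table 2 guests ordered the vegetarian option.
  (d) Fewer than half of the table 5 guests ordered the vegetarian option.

(a) table 3: |A| = 6, |A ∩ B| = 4; needs |A ∩ B| > 4 — false.
(b) table 6: |A| = 9, |A ∩ B| = 8; needs |A ∩ B| / |A| ≤ 4/5 — false.
(c) table 2: |A| = 6, |A ∩ B| = 4; needs |A ∩ B| / |A| ≥ 3/5 — true.
(d) table 5: |A| = 9, |A ∩ B| = 4; needs |A ∩ B| < |A ∖ B| — true.

2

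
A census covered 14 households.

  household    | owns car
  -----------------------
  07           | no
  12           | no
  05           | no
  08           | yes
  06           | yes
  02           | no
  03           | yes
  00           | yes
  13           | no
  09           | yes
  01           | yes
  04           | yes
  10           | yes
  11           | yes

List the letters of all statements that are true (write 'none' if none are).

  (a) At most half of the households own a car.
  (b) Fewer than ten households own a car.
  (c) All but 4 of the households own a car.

|A| = 14, |A ∩ B| = 9, |A ∖ B| = 5.
(a) |A ∩ B| ≤ |A ∖ B|: fails.
(b) |A ∩ B| < 10: holds.
(c) |A ∖ B| = 4: fails.

(b)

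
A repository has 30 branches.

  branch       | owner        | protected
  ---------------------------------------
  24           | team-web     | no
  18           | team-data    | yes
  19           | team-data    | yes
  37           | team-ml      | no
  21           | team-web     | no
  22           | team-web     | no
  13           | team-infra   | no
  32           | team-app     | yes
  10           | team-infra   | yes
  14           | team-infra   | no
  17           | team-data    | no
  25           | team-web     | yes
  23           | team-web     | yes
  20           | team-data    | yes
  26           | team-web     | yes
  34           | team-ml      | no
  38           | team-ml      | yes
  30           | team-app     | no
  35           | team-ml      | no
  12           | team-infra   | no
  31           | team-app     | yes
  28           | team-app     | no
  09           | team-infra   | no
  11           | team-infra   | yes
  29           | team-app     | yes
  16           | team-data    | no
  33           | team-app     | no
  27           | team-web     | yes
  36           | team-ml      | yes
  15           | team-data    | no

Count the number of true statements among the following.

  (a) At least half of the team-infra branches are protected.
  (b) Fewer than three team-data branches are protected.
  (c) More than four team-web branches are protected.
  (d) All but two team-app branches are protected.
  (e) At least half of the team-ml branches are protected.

0

(a) team-infra: |A| = 6, |A ∩ B| = 2; needs |A ∩ B| ≥ |A ∖ B| — false.
(b) team-data: |A| = 6, |A ∩ B| = 3; needs |A ∩ B| < 3 — false.
(c) team-web: |A| = 7, |A ∩ B| = 4; needs |A ∩ B| > 4 — false.
(d) team-app: |A| = 6, |A ∩ B| = 3; needs |A ∖ B| = 2 — false.
(e) team-ml: |A| = 5, |A ∩ B| = 2; needs |A ∩ B| ≥ |A ∖ B| — false.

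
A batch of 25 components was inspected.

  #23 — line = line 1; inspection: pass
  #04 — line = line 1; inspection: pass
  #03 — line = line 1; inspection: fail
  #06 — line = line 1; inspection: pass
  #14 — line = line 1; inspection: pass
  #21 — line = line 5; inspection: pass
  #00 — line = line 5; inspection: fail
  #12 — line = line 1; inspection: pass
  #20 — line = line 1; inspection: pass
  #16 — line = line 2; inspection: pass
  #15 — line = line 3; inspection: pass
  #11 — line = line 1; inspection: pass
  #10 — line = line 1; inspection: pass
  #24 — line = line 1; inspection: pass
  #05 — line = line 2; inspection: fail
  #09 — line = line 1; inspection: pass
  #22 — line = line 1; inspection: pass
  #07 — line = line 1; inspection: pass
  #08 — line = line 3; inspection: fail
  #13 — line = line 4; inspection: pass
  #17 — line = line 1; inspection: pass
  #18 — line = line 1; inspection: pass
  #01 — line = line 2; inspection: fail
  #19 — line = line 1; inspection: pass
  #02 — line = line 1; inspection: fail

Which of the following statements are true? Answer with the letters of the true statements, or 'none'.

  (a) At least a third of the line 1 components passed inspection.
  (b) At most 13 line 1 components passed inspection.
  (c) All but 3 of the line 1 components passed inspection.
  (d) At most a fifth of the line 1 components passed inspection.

(a)

|A| = 17, |A ∩ B| = 15, |A ∖ B| = 2.
(a) |A ∩ B| / |A| ≥ 1/3: holds.
(b) |A ∩ B| ≤ 13: fails.
(c) |A ∖ B| = 3: fails.
(d) |A ∩ B| / |A| ≤ 1/5: fails.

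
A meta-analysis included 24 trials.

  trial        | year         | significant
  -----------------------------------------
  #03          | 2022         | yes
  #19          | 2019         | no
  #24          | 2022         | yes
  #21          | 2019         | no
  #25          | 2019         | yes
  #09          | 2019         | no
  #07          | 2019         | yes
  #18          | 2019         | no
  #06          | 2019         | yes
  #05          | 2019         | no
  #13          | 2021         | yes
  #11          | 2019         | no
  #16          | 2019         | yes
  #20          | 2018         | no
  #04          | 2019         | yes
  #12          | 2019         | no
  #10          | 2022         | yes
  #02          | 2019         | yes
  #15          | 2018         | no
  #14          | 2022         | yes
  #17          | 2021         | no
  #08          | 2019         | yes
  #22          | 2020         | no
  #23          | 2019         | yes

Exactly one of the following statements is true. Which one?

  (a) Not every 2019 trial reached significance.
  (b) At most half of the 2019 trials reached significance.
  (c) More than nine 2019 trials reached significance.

|A| = 15, |A ∩ B| = 8, |A ∖ B| = 7.
(a) requires A ⊄ B (|A ∖ B| ≥ 1): true.
(b) requires |A ∩ B| ≤ |A ∖ B|: false.
(c) requires |A ∩ B| > 9: false.

(a)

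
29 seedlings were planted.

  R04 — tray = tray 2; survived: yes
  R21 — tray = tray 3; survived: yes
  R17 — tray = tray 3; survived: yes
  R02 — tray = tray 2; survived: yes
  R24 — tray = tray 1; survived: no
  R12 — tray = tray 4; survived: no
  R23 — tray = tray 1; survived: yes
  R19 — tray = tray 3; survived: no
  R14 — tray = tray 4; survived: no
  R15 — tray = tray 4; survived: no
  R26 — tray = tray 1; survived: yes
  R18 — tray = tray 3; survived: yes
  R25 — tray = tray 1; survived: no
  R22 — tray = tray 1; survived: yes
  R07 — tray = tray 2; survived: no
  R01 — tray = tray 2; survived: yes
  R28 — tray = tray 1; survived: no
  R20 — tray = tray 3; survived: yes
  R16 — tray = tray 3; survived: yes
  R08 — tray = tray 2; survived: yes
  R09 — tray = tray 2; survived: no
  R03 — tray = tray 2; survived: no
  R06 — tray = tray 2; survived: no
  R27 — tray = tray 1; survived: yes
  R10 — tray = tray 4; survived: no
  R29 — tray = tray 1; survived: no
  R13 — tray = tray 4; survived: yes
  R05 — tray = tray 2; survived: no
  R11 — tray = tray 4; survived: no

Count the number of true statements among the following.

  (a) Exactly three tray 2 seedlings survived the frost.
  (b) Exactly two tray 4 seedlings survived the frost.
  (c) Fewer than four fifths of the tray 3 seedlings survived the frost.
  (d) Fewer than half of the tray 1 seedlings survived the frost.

(a) tray 2: |A| = 9, |A ∩ B| = 4; needs |A ∩ B| = 3 — false.
(b) tray 4: |A| = 6, |A ∩ B| = 1; needs |A ∩ B| = 2 — false.
(c) tray 3: |A| = 6, |A ∩ B| = 5; needs |A ∩ B| / |A| < 4/5 — false.
(d) tray 1: |A| = 8, |A ∩ B| = 4; needs |A ∩ B| < |A ∖ B| — false.

0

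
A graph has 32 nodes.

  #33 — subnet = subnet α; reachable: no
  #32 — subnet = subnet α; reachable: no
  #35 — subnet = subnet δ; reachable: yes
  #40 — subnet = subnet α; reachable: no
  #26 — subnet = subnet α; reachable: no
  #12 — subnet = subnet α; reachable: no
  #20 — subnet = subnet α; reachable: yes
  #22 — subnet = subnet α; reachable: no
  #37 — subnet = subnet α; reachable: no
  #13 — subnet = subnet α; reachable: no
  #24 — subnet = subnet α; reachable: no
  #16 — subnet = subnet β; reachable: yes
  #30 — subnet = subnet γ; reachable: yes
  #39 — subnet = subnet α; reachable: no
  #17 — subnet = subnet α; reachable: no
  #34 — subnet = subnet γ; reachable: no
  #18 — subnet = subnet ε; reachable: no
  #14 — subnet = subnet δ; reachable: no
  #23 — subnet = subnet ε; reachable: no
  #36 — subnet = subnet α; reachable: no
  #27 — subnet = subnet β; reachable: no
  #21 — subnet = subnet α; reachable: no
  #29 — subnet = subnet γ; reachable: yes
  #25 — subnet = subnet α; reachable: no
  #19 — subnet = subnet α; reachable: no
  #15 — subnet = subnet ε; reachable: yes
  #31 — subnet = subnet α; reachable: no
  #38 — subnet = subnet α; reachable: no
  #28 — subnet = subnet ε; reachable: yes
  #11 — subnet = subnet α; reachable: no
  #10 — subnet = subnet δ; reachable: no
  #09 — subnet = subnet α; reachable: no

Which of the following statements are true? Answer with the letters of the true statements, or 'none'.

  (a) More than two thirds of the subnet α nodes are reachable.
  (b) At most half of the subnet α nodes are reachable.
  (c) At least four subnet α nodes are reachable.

(b)

|A| = 20, |A ∩ B| = 1, |A ∖ B| = 19.
(a) |A ∩ B| / |A| > 2/3: fails.
(b) |A ∩ B| ≤ |A ∖ B|: holds.
(c) |A ∩ B| ≥ 4: fails.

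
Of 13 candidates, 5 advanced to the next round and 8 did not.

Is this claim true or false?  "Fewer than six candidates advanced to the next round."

Truth condition: |A ∩ B| < 6.
|A| = 13, |A ∩ B| = 5, |A ∖ B| = 8.
|A ∩ B| = 5, so the statement is true.

True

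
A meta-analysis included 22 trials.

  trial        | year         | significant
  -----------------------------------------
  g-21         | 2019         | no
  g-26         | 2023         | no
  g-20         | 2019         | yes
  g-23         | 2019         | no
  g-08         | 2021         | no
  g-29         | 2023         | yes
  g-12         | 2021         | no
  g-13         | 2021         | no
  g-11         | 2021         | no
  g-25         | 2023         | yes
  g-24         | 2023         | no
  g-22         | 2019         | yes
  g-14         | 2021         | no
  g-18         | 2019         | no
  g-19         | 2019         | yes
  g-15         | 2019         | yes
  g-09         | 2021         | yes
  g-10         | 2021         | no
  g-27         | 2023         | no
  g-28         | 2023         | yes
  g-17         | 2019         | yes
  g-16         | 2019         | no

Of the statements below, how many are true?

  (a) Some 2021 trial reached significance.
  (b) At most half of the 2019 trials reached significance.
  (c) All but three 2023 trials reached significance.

(a) 2021: |A| = 7, |A ∩ B| = 1; needs A ∩ B ≠ ∅ (|A ∩ B| ≥ 1) — true.
(b) 2019: |A| = 9, |A ∩ B| = 5; needs |A ∩ B| ≤ |A ∖ B| — false.
(c) 2023: |A| = 6, |A ∩ B| = 3; needs |A ∖ B| = 3 — true.

2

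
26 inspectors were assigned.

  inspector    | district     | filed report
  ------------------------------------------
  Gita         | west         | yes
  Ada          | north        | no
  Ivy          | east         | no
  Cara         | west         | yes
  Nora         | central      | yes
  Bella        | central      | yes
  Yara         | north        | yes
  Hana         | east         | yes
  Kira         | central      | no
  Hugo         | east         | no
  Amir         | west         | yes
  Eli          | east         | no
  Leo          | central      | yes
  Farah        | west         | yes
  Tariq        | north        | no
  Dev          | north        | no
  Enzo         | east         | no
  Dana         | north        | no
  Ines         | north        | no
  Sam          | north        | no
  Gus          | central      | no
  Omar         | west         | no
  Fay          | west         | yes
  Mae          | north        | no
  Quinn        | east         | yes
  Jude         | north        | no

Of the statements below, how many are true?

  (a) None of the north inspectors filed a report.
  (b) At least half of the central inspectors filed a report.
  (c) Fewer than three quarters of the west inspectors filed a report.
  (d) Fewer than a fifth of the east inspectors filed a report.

(a) north: |A| = 9, |A ∩ B| = 1; needs A ∩ B = ∅ (|A ∩ B| = 0) — false.
(b) central: |A| = 5, |A ∩ B| = 3; needs |A ∩ B| ≥ |A ∖ B| — true.
(c) west: |A| = 6, |A ∩ B| = 5; needs |A ∩ B| / |A| < 3/4 — false.
(d) east: |A| = 6, |A ∩ B| = 2; needs |A ∩ B| / |A| < 1/5 — false.

1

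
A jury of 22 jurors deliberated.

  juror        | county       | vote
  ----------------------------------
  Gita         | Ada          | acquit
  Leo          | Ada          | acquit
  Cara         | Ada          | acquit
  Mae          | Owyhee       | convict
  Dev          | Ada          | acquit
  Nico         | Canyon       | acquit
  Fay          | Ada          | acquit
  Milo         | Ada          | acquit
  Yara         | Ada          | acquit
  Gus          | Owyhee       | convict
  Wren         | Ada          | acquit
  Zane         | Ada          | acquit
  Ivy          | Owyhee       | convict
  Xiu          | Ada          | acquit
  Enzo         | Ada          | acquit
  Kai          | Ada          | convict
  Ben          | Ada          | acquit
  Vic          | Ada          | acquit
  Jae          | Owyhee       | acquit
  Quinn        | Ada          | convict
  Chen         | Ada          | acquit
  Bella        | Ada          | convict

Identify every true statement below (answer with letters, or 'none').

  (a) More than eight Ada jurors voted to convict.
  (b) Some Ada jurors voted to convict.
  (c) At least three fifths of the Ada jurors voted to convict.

|A| = 17, |A ∩ B| = 3, |A ∖ B| = 14.
(a) |A ∩ B| > 8: fails.
(b) A ∩ B ≠ ∅ (|A ∩ B| ≥ 1): holds.
(c) |A ∩ B| / |A| ≥ 3/5: fails.

(b)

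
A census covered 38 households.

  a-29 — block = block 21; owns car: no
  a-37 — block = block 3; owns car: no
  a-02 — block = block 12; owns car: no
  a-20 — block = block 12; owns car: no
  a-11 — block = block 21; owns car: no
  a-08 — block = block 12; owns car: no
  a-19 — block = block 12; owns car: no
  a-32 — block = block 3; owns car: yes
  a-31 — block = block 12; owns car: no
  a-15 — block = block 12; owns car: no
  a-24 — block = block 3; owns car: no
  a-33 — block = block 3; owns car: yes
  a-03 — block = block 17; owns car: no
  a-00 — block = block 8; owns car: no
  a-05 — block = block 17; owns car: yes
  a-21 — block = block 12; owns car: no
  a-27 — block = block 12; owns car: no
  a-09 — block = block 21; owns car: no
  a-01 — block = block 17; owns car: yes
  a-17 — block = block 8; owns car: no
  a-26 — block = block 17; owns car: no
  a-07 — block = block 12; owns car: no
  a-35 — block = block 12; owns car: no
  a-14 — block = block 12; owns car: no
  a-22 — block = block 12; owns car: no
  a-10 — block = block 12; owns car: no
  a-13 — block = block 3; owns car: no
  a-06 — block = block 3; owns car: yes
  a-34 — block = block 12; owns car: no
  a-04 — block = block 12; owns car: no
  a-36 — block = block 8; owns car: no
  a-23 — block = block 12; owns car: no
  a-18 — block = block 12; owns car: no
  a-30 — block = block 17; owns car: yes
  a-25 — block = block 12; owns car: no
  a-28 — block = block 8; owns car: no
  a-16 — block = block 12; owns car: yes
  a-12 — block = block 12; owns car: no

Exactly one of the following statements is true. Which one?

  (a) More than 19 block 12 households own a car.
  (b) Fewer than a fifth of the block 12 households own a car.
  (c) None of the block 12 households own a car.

|A| = 20, |A ∩ B| = 1, |A ∖ B| = 19.
(a) requires |A ∩ B| > 19: false.
(b) requires |A ∩ B| / |A| < 1/5: true.
(c) requires A ∩ B = ∅ (|A ∩ B| = 0): false.

(b)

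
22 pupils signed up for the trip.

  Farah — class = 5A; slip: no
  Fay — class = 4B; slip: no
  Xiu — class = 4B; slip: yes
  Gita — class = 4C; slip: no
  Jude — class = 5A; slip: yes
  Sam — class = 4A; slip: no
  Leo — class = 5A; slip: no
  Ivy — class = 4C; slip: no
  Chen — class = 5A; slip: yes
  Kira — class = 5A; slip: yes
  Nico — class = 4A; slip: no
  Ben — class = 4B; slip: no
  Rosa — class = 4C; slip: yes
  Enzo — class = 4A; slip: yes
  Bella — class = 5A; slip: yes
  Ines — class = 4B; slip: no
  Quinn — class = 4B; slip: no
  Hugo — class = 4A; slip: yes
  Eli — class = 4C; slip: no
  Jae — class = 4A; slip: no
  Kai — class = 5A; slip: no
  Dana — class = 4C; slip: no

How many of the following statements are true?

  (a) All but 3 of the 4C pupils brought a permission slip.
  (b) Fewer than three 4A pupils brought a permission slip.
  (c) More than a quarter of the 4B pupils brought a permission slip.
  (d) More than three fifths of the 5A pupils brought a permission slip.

1

(a) 4C: |A| = 5, |A ∩ B| = 1; needs |A ∖ B| = 3 — false.
(b) 4A: |A| = 5, |A ∩ B| = 2; needs |A ∩ B| < 3 — true.
(c) 4B: |A| = 5, |A ∩ B| = 1; needs |A ∩ B| / |A| > 1/4 — false.
(d) 5A: |A| = 7, |A ∩ B| = 4; needs |A ∩ B| / |A| > 3/5 — false.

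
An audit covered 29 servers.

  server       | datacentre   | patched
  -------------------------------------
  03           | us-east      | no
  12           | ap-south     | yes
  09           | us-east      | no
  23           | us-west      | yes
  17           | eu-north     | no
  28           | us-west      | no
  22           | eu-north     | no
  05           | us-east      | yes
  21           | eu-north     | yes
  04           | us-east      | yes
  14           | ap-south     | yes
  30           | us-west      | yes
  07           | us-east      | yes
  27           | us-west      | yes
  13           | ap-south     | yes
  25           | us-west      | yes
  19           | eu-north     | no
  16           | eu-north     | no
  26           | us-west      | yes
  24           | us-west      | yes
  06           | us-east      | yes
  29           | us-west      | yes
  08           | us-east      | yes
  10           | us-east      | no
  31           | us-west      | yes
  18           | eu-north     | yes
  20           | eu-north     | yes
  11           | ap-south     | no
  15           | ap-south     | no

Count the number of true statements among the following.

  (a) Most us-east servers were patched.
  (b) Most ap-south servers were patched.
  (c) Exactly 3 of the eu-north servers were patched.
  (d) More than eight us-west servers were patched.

(a) us-east: |A| = 8, |A ∩ B| = 5; needs |A ∩ B| > |A ∖ B| — true.
(b) ap-south: |A| = 5, |A ∩ B| = 3; needs |A ∩ B| > |A ∖ B| — true.
(c) eu-north: |A| = 7, |A ∩ B| = 3; needs |A ∩ B| = 3 — true.
(d) us-west: |A| = 9, |A ∩ B| = 8; needs |A ∩ B| > 8 — false.

3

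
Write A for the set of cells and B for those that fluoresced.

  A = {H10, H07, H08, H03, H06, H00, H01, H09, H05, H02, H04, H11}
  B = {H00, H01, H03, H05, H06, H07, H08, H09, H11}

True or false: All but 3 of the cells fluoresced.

The determiner here denotes the relation: |A ∖ B| = 3.
A (the restrictor) = {H10, H07, H08, H03, H06, H00, H01, H09, H05, H02, H04, H11}, |A| = 12.
A ∖ B = {H10, H02, H04}, so |A ∖ B| = 3.
|A ∖ B| = 3, so the statement is true.

True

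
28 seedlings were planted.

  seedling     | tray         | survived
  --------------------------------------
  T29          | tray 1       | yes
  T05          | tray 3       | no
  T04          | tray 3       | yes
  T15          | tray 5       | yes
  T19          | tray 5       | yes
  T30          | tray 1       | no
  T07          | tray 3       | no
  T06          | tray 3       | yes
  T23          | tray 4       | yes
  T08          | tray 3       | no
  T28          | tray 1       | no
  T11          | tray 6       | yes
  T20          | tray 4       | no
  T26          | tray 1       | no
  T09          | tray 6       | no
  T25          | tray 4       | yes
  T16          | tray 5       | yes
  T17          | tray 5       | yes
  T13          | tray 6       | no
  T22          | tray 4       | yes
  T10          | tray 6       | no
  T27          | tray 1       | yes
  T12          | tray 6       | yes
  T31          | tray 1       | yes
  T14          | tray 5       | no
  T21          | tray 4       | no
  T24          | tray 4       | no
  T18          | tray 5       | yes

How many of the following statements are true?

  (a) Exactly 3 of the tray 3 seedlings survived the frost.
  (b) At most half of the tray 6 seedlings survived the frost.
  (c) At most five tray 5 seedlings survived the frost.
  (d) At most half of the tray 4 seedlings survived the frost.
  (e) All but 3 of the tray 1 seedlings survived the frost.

(a) tray 3: |A| = 5, |A ∩ B| = 2; needs |A ∩ B| = 3 — false.
(b) tray 6: |A| = 5, |A ∩ B| = 2; needs |A ∩ B| ≤ |A ∖ B| — true.
(c) tray 5: |A| = 6, |A ∩ B| = 5; needs |A ∩ B| ≤ 5 — true.
(d) tray 4: |A| = 6, |A ∩ B| = 3; needs |A ∩ B| ≤ |A ∖ B| — true.
(e) tray 1: |A| = 6, |A ∩ B| = 3; needs |A ∖ B| = 3 — true.

4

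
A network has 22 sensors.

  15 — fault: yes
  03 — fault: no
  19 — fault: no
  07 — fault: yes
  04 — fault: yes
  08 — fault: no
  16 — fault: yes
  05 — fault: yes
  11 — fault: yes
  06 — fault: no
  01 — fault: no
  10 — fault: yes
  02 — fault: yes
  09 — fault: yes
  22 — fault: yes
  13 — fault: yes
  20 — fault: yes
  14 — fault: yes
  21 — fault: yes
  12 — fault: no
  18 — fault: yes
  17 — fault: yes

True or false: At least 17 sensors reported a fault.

Truth condition: |A ∩ B| ≥ 17.
|A| = 22, |A ∩ B| = 16, |A ∖ B| = 6.
|A ∩ B| = 16, so the statement is false.

False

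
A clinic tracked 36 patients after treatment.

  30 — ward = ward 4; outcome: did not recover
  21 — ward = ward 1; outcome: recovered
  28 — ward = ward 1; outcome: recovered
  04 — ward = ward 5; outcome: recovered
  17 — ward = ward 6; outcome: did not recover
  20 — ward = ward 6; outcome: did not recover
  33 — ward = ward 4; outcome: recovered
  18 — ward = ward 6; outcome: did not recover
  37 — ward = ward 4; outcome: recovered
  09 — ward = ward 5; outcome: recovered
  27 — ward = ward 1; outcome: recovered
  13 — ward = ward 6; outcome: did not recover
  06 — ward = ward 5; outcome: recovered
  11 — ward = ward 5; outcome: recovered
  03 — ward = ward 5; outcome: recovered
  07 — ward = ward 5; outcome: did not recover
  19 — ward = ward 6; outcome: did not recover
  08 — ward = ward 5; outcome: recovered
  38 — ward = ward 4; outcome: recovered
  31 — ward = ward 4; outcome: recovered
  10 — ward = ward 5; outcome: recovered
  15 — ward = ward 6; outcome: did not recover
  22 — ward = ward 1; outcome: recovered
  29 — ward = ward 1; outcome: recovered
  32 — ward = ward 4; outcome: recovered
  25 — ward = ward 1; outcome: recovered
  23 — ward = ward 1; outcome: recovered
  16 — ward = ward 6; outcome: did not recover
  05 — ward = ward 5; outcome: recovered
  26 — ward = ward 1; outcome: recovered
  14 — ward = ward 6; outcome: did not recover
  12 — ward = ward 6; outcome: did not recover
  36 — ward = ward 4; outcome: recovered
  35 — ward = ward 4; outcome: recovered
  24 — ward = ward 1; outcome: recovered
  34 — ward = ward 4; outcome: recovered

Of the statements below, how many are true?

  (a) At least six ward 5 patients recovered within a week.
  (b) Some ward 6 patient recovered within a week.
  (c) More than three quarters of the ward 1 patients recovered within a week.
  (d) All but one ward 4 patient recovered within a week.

(a) ward 5: |A| = 9, |A ∩ B| = 8; needs |A ∩ B| ≥ 6 — true.
(b) ward 6: |A| = 9, |A ∩ B| = 0; needs A ∩ B ≠ ∅ (|A ∩ B| ≥ 1) — false.
(c) ward 1: |A| = 9, |A ∩ B| = 9; needs |A ∩ B| / |A| > 3/4 — true.
(d) ward 4: |A| = 9, |A ∩ B| = 8; needs |A ∖ B| = 1 — true.

3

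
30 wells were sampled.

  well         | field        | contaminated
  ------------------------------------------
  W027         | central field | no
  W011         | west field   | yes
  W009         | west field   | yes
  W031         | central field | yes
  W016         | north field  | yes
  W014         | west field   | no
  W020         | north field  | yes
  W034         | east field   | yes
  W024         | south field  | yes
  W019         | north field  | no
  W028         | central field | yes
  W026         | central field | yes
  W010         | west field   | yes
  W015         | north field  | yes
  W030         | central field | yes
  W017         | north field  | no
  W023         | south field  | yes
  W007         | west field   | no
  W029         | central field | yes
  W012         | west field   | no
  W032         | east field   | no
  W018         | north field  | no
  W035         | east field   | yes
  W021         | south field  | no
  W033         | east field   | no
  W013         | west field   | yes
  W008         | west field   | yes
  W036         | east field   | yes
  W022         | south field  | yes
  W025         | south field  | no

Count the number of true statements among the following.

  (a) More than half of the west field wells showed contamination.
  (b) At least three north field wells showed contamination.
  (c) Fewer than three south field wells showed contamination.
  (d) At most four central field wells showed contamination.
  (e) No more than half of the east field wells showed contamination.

2

(a) west field: |A| = 8, |A ∩ B| = 5; needs |A ∩ B| > |A ∖ B| — true.
(b) north field: |A| = 6, |A ∩ B| = 3; needs |A ∩ B| ≥ 3 — true.
(c) south field: |A| = 5, |A ∩ B| = 3; needs |A ∩ B| < 3 — false.
(d) central field: |A| = 6, |A ∩ B| = 5; needs |A ∩ B| ≤ 4 — false.
(e) east field: |A| = 5, |A ∩ B| = 3; needs |A ∩ B| ≤ |A ∖ B| — false.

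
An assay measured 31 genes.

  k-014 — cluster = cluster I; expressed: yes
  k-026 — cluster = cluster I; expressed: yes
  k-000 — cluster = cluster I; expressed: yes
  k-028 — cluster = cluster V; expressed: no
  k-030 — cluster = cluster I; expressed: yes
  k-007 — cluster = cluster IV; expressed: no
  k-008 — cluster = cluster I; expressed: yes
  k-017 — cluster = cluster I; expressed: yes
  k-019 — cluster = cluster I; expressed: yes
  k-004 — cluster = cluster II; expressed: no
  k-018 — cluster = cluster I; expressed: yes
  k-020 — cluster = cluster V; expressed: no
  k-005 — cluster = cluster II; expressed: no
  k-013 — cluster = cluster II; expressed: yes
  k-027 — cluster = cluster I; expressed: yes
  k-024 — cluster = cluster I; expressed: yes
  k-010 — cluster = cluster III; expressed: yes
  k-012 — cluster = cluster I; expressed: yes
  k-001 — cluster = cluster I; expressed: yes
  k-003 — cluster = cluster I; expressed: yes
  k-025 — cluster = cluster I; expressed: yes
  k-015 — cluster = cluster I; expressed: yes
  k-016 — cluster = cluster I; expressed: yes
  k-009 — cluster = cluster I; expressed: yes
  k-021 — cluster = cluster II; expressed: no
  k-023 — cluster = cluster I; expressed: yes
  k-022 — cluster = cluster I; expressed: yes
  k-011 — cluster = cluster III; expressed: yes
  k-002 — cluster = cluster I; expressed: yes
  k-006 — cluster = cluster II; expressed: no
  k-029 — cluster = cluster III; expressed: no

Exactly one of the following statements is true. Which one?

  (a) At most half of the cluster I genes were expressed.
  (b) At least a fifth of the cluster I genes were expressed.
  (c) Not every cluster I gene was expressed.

|A| = 20, |A ∩ B| = 20, |A ∖ B| = 0.
(a) requires |A ∩ B| ≤ |A ∖ B|: false.
(b) requires |A ∩ B| / |A| ≥ 1/5: true.
(c) requires A ⊄ B (|A ∖ B| ≥ 1): false.

(b)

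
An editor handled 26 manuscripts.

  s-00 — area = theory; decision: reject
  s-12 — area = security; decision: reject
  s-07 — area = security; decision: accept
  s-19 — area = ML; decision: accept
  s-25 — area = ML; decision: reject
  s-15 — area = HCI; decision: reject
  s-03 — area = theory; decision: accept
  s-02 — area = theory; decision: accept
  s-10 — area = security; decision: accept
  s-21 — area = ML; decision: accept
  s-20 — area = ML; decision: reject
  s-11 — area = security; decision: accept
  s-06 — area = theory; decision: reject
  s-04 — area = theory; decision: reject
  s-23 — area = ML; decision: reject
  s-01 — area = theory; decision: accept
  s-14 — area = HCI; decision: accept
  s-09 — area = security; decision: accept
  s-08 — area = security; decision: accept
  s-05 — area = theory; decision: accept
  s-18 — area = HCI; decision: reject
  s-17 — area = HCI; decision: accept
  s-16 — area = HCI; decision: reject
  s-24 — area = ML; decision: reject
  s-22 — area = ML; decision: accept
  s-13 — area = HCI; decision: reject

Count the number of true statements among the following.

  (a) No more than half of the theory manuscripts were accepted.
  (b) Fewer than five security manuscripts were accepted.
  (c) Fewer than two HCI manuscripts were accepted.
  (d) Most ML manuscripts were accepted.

0

(a) theory: |A| = 7, |A ∩ B| = 4; needs |A ∩ B| ≤ |A ∖ B| — false.
(b) security: |A| = 6, |A ∩ B| = 5; needs |A ∩ B| < 5 — false.
(c) HCI: |A| = 6, |A ∩ B| = 2; needs |A ∩ B| < 2 — false.
(d) ML: |A| = 7, |A ∩ B| = 3; needs |A ∩ B| > |A ∖ B| — false.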